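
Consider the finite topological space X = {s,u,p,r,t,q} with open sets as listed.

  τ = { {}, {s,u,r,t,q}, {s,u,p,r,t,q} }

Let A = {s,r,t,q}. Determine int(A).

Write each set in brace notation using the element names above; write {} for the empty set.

{}

U open, U⊆A: {}. int(A) = ⋃ = {}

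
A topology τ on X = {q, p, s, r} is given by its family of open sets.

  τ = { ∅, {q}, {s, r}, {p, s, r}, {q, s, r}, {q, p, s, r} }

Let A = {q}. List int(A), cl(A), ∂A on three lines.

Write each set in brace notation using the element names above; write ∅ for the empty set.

open subsets of A: ∅, {q}; so int(A) = {q}
closure: X∖int(X∖A) = X∖{p, s, r} = {q}
∂A = {q} minus {q} = ∅

int(A) = {q}
cl(A)  = {q}
∂A     = ∅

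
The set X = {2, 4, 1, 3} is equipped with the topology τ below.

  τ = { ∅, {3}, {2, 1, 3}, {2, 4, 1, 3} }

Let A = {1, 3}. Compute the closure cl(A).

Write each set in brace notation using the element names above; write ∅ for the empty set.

{2, 4, 1, 3}

complement {2, 4}; its interior ∅; cl(A) = X∖∅ = {2, 4, 1, 3}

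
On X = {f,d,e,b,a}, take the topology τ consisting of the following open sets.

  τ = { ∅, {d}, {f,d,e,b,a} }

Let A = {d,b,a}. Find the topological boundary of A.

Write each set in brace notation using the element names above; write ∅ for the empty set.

open subsets of A: ∅, {d}; so int(A) = {d}
closure: X∖int(X∖A) = X∖∅ = {f,d,e,b,a}
∂A = {f,d,e,b,a} minus {d} = {f,e,b,a}

{f,e,b,a}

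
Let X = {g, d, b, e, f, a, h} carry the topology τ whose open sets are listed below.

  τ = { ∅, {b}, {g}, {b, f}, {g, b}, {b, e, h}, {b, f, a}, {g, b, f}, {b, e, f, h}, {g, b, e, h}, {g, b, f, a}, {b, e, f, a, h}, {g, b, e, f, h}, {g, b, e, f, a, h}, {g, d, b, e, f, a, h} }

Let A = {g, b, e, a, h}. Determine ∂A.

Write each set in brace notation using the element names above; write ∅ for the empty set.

opens ⊆ A: ∅, {b}, {g}, {g, b}, {b, e, h}, {g, b, e, h}; union → int = {g, b, e, h}
complement {d, f}; its interior ∅; cl(A) = X∖∅ = {g, d, b, e, f, a, h}
boundary = {g, d, b, e, f, a, h} ∖ {g, b, e, h} = {d, f, a}

{d, f, a}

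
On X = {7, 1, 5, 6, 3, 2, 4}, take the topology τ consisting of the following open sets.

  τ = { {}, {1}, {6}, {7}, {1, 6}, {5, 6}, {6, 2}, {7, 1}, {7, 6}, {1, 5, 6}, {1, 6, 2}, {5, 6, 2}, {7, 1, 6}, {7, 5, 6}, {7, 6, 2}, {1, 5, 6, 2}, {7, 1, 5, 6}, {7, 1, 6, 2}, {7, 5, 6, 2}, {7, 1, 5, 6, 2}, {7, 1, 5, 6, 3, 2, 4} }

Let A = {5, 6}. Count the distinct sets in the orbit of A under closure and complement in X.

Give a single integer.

6

complement {7, 1, 3, 2, 4}; its interior {7, 1}; cl(A) = X∖{7, 1} = {5, 6, 3, 2, 4}
With k = closure, c = complement:
  1. A     = {5, 6}
  2. kA    = {5, 6, 3, 2, 4}
  3. cA    = {7, 1, 3, 2, 4}
  4. ckA   = {7, 1}
  5. kckA  = {7, 1, 3, 4}
  6. ckckA = {5, 6, 2}
k, c of each give nothing new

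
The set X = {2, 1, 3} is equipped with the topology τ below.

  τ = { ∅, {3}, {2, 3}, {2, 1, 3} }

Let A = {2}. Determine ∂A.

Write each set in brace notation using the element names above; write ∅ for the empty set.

{2, 1}

U open, U⊆A: ∅. int(A) = ⋃ = ∅
X∖A={1, 3}, int(X∖A)={3}, hence cl(A)={2, 1}
∂A: remove int from cl → {2, 1}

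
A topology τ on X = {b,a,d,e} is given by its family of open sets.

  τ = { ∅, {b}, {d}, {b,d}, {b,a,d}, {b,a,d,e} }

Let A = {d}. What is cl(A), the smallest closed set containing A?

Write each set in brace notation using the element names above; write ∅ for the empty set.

X∖A={b,a,e}, int(X∖A)={b}, hence cl(A)={a,d,e}

{a,d,e}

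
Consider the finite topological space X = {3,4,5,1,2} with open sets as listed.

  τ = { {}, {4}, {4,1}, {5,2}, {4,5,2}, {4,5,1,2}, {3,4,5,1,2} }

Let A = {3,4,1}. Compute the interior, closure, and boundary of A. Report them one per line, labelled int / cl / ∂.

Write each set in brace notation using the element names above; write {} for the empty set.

opens ⊆ A: {}, {4}, {4,1}; union → int = {4,1}
complement {5,2}; its interior {5,2}; cl(A) = X∖{5,2} = {3,4,1}
boundary = {3,4,1} ∖ {4,1} = {3}

int(A) = {4,1}
cl(A)  = {3,4,1}
∂A     = {3}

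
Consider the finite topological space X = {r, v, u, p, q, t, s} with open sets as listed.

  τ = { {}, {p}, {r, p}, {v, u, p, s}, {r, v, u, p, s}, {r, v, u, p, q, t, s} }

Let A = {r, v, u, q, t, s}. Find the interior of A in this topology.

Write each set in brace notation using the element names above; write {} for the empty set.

{}

interior: largest open inside A is {} (from {})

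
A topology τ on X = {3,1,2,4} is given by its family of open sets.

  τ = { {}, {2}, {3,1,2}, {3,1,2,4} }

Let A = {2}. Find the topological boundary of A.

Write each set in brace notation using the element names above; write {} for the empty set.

{3,1,4}

interior: largest open inside A is {2} (from {}, {2})
cl via duality: int({3,1,4}) = {}, so X∖{} = {3,1,2,4}
cl∖int = {3,1,4}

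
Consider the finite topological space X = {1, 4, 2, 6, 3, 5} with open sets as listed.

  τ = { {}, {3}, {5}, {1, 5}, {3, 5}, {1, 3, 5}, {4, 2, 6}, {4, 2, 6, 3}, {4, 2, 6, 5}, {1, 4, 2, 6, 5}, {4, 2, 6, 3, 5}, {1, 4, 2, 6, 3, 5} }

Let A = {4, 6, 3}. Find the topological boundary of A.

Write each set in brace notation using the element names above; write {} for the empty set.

opens ⊆ A: {}, {3}; union → int = {3}
complement {1, 2, 5}; its interior {1, 5}; cl(A) = X∖{1, 5} = {4, 2, 6, 3}
boundary = {4, 2, 6, 3} ∖ {3} = {4, 2, 6}

{4, 2, 6}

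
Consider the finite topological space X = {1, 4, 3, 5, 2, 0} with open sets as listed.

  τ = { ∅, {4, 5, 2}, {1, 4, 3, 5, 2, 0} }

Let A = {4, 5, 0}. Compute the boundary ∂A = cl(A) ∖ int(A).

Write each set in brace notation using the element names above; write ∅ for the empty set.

opens ⊆ A: ∅; union → int = ∅
complement {1, 3, 2}; its interior ∅; cl(A) = X∖∅ = {1, 4, 3, 5, 2, 0}
boundary = {1, 4, 3, 5, 2, 0} ∖ ∅ = {1, 4, 3, 5, 2, 0}

{1, 4, 3, 5, 2, 0}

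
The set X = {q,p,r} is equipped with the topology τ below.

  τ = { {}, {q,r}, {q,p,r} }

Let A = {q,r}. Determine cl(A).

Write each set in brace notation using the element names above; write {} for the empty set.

{q,p,r}

X∖A={p}, int(X∖A)={}, hence cl(A)={q,p,r}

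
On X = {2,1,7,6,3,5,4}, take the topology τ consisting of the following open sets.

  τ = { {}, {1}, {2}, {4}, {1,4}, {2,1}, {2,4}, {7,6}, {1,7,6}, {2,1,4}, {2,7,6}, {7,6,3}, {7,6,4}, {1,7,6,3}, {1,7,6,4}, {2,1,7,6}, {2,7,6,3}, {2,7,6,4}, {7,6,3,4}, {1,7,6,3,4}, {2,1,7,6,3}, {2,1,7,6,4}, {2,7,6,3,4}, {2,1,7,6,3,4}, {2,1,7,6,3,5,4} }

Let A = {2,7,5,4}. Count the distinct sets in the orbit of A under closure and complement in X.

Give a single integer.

10

closure: X∖int(X∖A) = X∖{1} = {2,7,6,3,5,4}
Let k=closure and c=complement:
  1. A     = {2,7,5,4}
  2. kA    = {2,7,6,3,5,4}
  3. cA    = {1,6,3}
  4. ckA   = {1}
  5. kcA   = {1,7,6,3,5}
  6. kckA  = {1,5}
  7. ckcA  = {2,4}
  8. ckckA = {2,7,6,3,4}
  9. kckcA = {2,5,4}
  10. ckckcA = {1,7,6,3}
— saturated at 10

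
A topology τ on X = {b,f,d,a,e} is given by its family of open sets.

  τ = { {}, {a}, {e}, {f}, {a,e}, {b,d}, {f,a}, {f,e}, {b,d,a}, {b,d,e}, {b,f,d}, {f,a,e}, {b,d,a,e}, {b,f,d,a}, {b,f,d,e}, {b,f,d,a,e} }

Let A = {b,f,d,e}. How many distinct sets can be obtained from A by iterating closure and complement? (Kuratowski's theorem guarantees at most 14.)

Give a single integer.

closure: X∖int(X∖A) = X∖{a} = {b,f,d,e}
Let k=closure and c=complement:
  1. A     = {b,f,d,e}
  2. cA    = {a}
— saturated at 2

2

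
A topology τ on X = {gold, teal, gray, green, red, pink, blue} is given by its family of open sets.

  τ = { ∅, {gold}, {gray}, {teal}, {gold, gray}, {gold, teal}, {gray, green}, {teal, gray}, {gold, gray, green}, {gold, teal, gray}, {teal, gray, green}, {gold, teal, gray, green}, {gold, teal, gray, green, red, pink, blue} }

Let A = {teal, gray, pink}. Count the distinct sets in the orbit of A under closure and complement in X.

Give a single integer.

X∖A={gold, green, red, blue}, int(X∖A)={gold}, hence cl(A)={teal, gray, green, red, pink, blue}
Orbit (k=closure, c=complement):
  1. A     = {teal, gray, pink}
  2. kA    = {teal, gray, green, red, pink, blue}
  3. cA    = {gold, green, red, blue}
  4. ckA   = {gold}
  5. kcA   = {gold, green, red, pink, blue}
  6. kckA  = {gold, red, pink, blue}
  7. ckcA  = {teal, gray}
  8. ckckA = {teal, gray, green}
(closed under both — stop)

8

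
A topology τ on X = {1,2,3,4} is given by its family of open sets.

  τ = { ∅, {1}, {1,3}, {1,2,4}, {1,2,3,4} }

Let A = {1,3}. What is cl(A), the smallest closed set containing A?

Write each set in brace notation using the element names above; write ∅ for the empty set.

closure: X∖int(X∖A) = X∖∅ = {1,2,3,4}

{1,2,3,4}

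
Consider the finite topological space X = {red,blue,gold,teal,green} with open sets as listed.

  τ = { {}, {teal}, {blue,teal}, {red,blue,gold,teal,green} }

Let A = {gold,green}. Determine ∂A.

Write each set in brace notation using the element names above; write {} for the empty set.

{red,gold,green}

interior: largest open inside A is {} (from {})
cl via duality: int({red,blue,teal}) = {blue,teal}, so X∖{blue,teal} = {red,gold,green}
cl∖int = {red,gold,green}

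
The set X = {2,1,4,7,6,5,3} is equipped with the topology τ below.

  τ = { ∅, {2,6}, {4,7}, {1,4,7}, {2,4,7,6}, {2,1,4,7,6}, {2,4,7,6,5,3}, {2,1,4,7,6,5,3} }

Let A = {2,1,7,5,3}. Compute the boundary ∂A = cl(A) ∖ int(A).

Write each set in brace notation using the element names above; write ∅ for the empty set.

{2,1,4,7,6,5,3}

U open, U⊆A: ∅. int(A) = ⋃ = ∅
X∖A={4,6}, int(X∖A)=∅, hence cl(A)={2,1,4,7,6,5,3}
∂A: remove int from cl → {2,1,4,7,6,5,3}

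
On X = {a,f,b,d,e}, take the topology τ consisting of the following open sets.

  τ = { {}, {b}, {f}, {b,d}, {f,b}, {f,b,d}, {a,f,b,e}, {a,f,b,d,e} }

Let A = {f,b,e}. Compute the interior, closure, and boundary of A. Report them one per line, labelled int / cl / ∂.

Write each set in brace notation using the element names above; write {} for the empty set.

interior: largest open inside A is {f,b} (from {}, {f}, {b}, {f,b})
cl via duality: int({a,d}) = {}, so X∖{} = {a,f,b,d,e}
cl∖int = {a,d,e}

int(A) = {f,b}
cl(A)  = {a,f,b,d,e}
∂A     = {a,d,e}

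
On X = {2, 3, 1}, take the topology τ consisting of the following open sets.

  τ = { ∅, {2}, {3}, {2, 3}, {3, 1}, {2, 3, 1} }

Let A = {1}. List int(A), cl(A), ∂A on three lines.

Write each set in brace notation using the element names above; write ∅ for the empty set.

interior: largest open inside A is ∅ (from ∅)
cl via duality: int({2, 3}) = {2, 3}, so X∖{2, 3} = {1}
cl∖int = {1}

int(A) = ∅
cl(A)  = {1}
∂A     = {1}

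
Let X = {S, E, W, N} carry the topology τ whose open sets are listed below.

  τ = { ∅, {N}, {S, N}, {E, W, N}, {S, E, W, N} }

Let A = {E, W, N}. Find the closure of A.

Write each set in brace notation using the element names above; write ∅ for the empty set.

X∖A={S}, int(X∖A)=∅, hence cl(A)={S, E, W, N}

{S, E, W, N}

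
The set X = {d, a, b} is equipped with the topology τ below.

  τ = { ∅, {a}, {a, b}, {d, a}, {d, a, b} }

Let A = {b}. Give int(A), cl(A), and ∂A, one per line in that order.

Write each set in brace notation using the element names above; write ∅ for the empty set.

int(A) = ∅
cl(A)  = {b}
∂A     = {b}

interior: largest open inside A is ∅ (from ∅)
cl via duality: int({d, a}) = {d, a}, so X∖{d, a} = {b}
cl∖int = {b}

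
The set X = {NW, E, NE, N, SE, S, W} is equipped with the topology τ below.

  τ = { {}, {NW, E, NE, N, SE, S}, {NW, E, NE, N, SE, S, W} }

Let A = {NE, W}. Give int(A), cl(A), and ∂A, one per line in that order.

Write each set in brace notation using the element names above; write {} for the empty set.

int(A) = {}
cl(A)  = {NW, E, NE, N, SE, S, W}
∂A     = {NW, E, NE, N, SE, S, W}

U open, U⊆A: {}. int(A) = ⋃ = {}
X∖A={NW, E, N, SE, S}, int(X∖A)={}, hence cl(A)={NW, E, NE, N, SE, S, W}
∂A: remove int from cl → {NW, E, NE, N, SE, S, W}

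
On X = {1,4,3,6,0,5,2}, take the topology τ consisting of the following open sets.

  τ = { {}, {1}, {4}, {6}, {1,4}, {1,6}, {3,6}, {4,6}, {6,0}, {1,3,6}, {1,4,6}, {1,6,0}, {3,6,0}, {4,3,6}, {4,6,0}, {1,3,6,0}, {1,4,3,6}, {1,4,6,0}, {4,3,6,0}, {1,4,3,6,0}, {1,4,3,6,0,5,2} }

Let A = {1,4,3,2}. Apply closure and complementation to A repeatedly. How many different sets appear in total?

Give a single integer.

closure: X∖int(X∖A) = X∖{6,0} = {1,4,3,5,2}
Let k=closure and c=complement:
  1. A     = {1,4,3,2}
  2. kA    = {1,4,3,5,2}
  3. cA    = {6,0,5}
  4. ckA   = {6,0}
  5. kcA   = {3,6,0,5,2}
  6. ckcA  = {1,4}
  7. kckcA = {1,4,5,2}
  8. ckckcA = {3,6,0}
— saturated at 8

8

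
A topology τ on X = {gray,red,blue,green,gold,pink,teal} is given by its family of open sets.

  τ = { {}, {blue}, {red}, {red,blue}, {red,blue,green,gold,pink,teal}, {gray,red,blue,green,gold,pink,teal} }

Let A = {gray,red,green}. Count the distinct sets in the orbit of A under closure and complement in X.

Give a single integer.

6

cl via duality: int({blue,gold,pink,teal}) = {blue}, so X∖{blue} = {gray,red,green,gold,pink,teal}
Write k for closure, c for complement:
  1. A     = {gray,red,green}
  2. kA    = {gray,red,green,gold,pink,teal}
  3. cA    = {blue,gold,pink,teal}
  4. ckA   = {blue}
  5. kcA   = {gray,blue,green,gold,pink,teal}
  6. ckcA  = {red}
applying k or c yields no new set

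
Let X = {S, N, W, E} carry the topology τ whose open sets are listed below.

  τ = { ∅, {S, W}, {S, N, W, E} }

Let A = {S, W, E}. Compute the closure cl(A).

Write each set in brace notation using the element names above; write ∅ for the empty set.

complement {N}; its interior ∅; cl(A) = X∖∅ = {S, N, W, E}

{S, N, W, E}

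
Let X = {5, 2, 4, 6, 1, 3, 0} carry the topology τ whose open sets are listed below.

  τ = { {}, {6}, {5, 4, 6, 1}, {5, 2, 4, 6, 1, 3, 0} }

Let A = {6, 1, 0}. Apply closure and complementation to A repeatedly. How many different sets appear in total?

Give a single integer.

X∖A={5, 2, 4, 3}, int(X∖A)={}, hence cl(A)={5, 2, 4, 6, 1, 3, 0}
Orbit (k=closure, c=complement):
  1. A     = {6, 1, 0}
  2. kA    = {5, 2, 4, 6, 1, 3, 0}
  3. cA    = {5, 2, 4, 3}
  4. ckA   = {}
  5. kcA   = {5, 2, 4, 1, 3, 0}
  6. ckcA  = {6}
(closed under both — stop)

6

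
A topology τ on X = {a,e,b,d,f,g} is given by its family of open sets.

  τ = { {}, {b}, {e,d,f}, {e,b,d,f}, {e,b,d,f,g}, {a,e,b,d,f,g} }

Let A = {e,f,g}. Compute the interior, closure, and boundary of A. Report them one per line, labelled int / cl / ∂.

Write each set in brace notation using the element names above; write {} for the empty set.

int(A) = {}
cl(A)  = {a,e,d,f,g}
∂A     = {a,e,d,f,g}

opens ⊆ A: {}; union → int = {}
complement {a,b,d}; its interior {b}; cl(A) = X∖{b} = {a,e,d,f,g}
boundary = {a,e,d,f,g} ∖ {} = {a,e,d,f,g}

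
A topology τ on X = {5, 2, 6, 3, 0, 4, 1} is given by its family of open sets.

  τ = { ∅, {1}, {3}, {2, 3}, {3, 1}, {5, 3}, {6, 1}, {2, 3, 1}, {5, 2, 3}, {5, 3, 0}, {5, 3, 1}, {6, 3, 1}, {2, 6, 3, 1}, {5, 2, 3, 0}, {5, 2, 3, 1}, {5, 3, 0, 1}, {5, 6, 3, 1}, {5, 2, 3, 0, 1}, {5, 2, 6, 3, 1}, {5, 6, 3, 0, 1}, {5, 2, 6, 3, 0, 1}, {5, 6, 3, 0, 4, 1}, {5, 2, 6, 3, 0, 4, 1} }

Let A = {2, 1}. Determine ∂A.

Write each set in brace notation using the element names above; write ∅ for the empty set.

{2, 6, 4}

U open, U⊆A: ∅, {1}. int(A) = ⋃ = {1}
X∖A={5, 6, 3, 0, 4}, int(X∖A)={5, 3, 0}, hence cl(A)={2, 6, 4, 1}
∂A: remove int from cl → {2, 6, 4}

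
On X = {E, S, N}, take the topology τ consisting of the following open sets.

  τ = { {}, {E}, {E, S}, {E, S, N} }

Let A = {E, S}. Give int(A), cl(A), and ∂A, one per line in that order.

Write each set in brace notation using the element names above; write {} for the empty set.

opens ⊆ A: {}, {E}, {E, S}; union → int = {E, S}
complement {N}; its interior {}; cl(A) = X∖{} = {E, S, N}
boundary = {E, S, N} ∖ {E, S} = {N}

int(A) = {E, S}
cl(A)  = {E, S, N}
∂A     = {N}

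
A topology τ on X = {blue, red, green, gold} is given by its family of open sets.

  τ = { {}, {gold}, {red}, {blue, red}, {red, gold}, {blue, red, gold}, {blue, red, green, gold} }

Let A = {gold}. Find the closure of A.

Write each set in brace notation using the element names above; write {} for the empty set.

{green, gold}

cl via duality: int({blue, red, green}) = {blue, red}, so X∖{blue, red} = {green, gold}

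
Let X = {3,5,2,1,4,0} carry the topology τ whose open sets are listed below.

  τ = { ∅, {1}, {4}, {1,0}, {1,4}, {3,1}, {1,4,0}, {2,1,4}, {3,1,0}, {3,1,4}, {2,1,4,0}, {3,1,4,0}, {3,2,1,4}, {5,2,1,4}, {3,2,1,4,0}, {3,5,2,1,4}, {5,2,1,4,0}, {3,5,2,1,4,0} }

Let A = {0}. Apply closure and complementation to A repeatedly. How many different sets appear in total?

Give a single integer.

cl via duality: int({3,5,2,1,4}) = {3,5,2,1,4}, so X∖{3,5,2,1,4} = {0}
Write k for closure, c for complement:
  1. A     = {0}
  2. cA    = {3,5,2,1,4}
  3. kcA   = {3,5,2,1,4,0}
  4. ckcA  = ∅
applying k or c yields no new set

4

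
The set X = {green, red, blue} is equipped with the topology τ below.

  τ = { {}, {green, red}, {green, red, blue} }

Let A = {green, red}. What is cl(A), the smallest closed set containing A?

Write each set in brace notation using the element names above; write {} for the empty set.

cl via duality: int({blue}) = {}, so X∖{} = {green, red, blue}

{green, red, blue}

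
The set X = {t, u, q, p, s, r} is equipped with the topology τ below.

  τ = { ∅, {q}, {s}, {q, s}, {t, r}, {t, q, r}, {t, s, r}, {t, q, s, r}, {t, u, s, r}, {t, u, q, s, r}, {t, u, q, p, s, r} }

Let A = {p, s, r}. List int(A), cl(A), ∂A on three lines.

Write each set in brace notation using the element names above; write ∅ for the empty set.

opens ⊆ A: ∅, {s}; union → int = {s}
complement {t, u, q}; its interior {q}; cl(A) = X∖{q} = {t, u, p, s, r}
boundary = {t, u, p, s, r} ∖ {s} = {t, u, p, r}

int(A) = {s}
cl(A)  = {t, u, p, s, r}
∂A     = {t, u, p, r}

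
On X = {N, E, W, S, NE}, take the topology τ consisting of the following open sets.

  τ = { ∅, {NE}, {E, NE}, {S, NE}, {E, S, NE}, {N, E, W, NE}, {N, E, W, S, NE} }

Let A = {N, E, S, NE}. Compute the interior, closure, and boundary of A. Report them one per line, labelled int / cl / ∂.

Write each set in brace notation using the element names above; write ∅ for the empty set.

int(A) = {E, S, NE}
cl(A)  = {N, E, W, S, NE}
∂A     = {N, W}

U open, U⊆A: ∅, {NE}, {S, NE}, {E, NE}, {E, S, NE}. int(A) = ⋃ = {E, S, NE}
X∖A={W}, int(X∖A)=∅, hence cl(A)={N, E, W, S, NE}
∂A: remove int from cl → {N, W}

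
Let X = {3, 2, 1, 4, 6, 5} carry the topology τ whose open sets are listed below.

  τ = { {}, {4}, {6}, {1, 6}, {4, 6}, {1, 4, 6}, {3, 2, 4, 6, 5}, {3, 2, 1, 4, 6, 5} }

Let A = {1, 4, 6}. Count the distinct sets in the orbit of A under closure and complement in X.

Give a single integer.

4

complement {3, 2, 5}; its interior {}; cl(A) = X∖{} = {3, 2, 1, 4, 6, 5}
With k = closure, c = complement:
  1. A     = {1, 4, 6}
  2. kA    = {3, 2, 1, 4, 6, 5}
  3. cA    = {3, 2, 5}
  4. ckA   = {}
k, c of each give nothing new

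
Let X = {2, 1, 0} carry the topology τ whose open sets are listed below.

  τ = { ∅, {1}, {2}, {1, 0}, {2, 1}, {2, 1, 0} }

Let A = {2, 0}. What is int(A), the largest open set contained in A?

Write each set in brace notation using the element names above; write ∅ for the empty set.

opens ⊆ A: ∅, {2}; union → int = {2}

{2}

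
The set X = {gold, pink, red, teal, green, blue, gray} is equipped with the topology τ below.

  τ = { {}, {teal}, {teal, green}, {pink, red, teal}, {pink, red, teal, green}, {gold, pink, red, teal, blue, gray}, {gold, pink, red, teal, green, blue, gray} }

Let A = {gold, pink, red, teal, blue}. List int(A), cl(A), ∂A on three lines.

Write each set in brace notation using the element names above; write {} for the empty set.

open subsets of A: {}, {teal}, {pink, red, teal}; so int(A) = {pink, red, teal}
closure: X∖int(X∖A) = X∖{} = {gold, pink, red, teal, green, blue, gray}
∂A = {gold, pink, red, teal, green, blue, gray} minus {pink, red, teal} = {gold, green, blue, gray}

int(A) = {pink, red, teal}
cl(A)  = {gold, pink, red, teal, green, blue, gray}
∂A     = {gold, green, blue, gray}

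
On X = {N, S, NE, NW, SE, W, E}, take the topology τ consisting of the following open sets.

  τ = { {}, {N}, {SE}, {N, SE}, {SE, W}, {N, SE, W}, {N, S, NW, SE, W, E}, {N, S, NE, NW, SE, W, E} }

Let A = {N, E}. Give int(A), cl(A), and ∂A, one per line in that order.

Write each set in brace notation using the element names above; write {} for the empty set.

open subsets of A: {}, {N}; so int(A) = {N}
closure: X∖int(X∖A) = X∖{SE, W} = {N, S, NE, NW, E}
∂A = {N, S, NE, NW, E} minus {N} = {S, NE, NW, E}

int(A) = {N}
cl(A)  = {N, S, NE, NW, E}
∂A     = {S, NE, NW, E}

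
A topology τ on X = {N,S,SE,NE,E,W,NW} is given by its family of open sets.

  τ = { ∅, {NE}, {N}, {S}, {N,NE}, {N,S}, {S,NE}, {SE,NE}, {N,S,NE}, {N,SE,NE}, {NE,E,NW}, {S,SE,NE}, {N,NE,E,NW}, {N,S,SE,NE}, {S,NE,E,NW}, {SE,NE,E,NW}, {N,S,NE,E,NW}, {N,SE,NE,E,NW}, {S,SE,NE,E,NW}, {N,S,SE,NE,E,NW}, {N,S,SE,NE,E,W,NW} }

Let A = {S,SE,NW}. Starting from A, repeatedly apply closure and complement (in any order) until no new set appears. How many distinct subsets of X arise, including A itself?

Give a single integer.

8

complement {N,NE,E,W}; its interior {N,NE}; cl(A) = X∖{N,NE} = {S,SE,E,W,NW}
With k = closure, c = complement:
  1. A     = {S,SE,NW}
  2. kA    = {S,SE,E,W,NW}
  3. cA    = {N,NE,E,W}
  4. ckA   = {N,NE}
  5. kcA   = {N,SE,NE,E,W,NW}
  6. ckcA  = {S}
  7. kckcA = {S,W}
  8. ckckcA = {N,SE,NE,E,NW}
k, c of each give nothing new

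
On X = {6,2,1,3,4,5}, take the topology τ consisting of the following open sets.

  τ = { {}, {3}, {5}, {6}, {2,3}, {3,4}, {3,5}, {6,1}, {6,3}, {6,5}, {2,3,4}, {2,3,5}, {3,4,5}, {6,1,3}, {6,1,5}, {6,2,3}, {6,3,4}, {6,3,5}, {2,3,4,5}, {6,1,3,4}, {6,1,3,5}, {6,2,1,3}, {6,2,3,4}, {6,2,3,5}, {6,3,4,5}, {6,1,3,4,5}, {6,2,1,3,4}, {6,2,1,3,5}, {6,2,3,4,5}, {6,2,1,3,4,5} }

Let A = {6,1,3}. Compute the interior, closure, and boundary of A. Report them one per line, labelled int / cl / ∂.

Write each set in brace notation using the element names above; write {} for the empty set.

interior: largest open inside A is {6,1,3} (from {}, {6}, {3}, {6,1}, {6,3}, {6,1,3})
cl via duality: int({2,4,5}) = {5}, so X∖{5} = {6,2,1,3,4}
cl∖int = {2,4}

int(A) = {6,1,3}
cl(A)  = {6,2,1,3,4}
∂A     = {2,4}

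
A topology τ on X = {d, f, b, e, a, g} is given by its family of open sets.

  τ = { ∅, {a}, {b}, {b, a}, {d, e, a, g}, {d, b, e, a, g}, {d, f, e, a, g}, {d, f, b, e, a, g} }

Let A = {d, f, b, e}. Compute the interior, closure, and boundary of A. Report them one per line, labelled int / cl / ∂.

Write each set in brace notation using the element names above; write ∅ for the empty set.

open subsets of A: ∅, {b}; so int(A) = {b}
closure: X∖int(X∖A) = X∖{a} = {d, f, b, e, g}
∂A = {d, f, b, e, g} minus {b} = {d, f, e, g}

int(A) = {b}
cl(A)  = {d, f, b, e, g}
∂A     = {d, f, e, g}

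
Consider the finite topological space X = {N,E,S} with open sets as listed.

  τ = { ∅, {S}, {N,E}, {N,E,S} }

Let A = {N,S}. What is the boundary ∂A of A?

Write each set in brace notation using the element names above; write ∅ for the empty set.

{N,E}

open subsets of A: ∅, {S}; so int(A) = {S}
closure: X∖int(X∖A) = X∖∅ = {N,E,S}
∂A = {N,E,S} minus {S} = {N,E}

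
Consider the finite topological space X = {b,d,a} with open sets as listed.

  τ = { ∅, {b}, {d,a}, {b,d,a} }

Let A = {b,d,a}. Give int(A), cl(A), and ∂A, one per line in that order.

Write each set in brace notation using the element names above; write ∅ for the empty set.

int(A) = {b,d,a}
cl(A)  = {b,d,a}
∂A     = ∅

opens ⊆ A: ∅, {b}, {d,a}, {b,d,a}; union → int = {b,d,a}
complement ∅; its interior ∅; cl(A) = X∖∅ = {b,d,a}
boundary = {b,d,a} ∖ {b,d,a} = ∅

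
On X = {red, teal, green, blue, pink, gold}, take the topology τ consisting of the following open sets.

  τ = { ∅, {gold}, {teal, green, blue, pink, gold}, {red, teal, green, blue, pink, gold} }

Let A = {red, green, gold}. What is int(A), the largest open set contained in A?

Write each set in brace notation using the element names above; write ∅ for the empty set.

{gold}

U open, U⊆A: ∅, {gold}. int(A) = ⋃ = {gold}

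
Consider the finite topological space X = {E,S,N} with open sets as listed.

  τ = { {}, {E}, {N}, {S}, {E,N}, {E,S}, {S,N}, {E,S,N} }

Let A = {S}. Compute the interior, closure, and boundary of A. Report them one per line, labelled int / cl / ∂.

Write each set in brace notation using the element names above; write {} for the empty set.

int(A) = {S}
cl(A)  = {S}
∂A     = {}

open subsets of A: {}, {S}; so int(A) = {S}
closure: X∖int(X∖A) = X∖{E,N} = {S}
∂A = {S} minus {S} = {}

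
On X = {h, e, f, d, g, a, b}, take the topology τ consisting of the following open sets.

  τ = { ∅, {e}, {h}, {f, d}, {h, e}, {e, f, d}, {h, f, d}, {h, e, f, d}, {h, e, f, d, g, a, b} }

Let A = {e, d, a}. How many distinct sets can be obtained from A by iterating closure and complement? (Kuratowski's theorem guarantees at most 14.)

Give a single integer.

X∖A={h, f, g, b}, int(X∖A)={h}, hence cl(A)={e, f, d, g, a, b}
Orbit (k=closure, c=complement):
  1. A     = {e, d, a}
  2. kA    = {e, f, d, g, a, b}
  3. cA    = {h, f, g, b}
  4. ckA   = {h}
  5. kcA   = {h, f, d, g, a, b}
  6. kckA  = {h, g, a, b}
  7. ckcA  = {e}
  8. ckckA = {e, f, d}
  9. kckcA = {e, g, a, b}
  10. ckckcA = {h, f, d}
(closed under both — stop)

10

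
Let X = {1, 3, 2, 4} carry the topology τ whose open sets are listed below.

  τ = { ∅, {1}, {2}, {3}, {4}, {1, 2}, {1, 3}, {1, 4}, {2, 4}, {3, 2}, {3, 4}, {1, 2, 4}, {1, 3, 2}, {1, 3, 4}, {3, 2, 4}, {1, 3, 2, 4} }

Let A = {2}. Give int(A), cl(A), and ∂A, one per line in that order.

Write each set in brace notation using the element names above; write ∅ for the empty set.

int(A) = {2}
cl(A)  = {2}
∂A     = ∅

open subsets of A: ∅, {2}; so int(A) = {2}
closure: X∖int(X∖A) = X∖{1, 3, 4} = {2}
∂A = {2} minus {2} = ∅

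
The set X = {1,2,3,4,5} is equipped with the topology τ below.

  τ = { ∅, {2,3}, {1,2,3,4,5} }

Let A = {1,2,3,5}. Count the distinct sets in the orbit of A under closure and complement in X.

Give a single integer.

complement {4}; its interior ∅; cl(A) = X∖∅ = {1,2,3,4,5}
With k = closure, c = complement:
  1. A     = {1,2,3,5}
  2. kA    = {1,2,3,4,5}
  3. cA    = {4}
  4. ckA   = ∅
  5. kcA   = {1,4,5}
  6. ckcA  = {2,3}
k, c of each give nothing new

6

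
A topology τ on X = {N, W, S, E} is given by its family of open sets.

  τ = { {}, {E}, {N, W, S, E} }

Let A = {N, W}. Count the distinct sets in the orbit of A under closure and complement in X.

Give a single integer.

6

cl via duality: int({S, E}) = {E}, so X∖{E} = {N, W, S}
Write k for closure, c for complement:
  1. A     = {N, W}
  2. kA    = {N, W, S}
  3. cA    = {S, E}
  4. ckA   = {E}
  5. kcA   = {N, W, S, E}
  6. ckcA  = {}
applying k or c yields no new set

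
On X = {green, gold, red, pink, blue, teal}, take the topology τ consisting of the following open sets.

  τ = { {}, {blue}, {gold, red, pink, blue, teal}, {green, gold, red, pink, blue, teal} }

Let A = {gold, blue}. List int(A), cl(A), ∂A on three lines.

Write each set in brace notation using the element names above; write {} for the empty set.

int(A) = {blue}
cl(A)  = {green, gold, red, pink, blue, teal}
∂A     = {green, gold, red, pink, teal}

opens ⊆ A: {}, {blue}; union → int = {blue}
complement {green, red, pink, teal}; its interior {}; cl(A) = X∖{} = {green, gold, red, pink, blue, teal}
boundary = {green, gold, red, pink, blue, teal} ∖ {blue} = {green, gold, red, pink, teal}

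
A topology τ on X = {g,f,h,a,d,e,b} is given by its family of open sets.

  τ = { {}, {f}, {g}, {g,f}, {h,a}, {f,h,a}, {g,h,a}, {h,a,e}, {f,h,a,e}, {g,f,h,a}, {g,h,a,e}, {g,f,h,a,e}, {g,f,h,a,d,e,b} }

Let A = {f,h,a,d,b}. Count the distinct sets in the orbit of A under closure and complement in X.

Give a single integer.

8

closure: X∖int(X∖A) = X∖{g} = {f,h,a,d,e,b}
Let k=closure and c=complement:
  1. A     = {f,h,a,d,b}
  2. kA    = {f,h,a,d,e,b}
  3. cA    = {g,e}
  4. ckA   = {g}
  5. kcA   = {g,d,e,b}
  6. kckA  = {g,d,b}
  7. ckcA  = {f,h,a}
  8. ckckA = {f,h,a,e}
— saturated at 8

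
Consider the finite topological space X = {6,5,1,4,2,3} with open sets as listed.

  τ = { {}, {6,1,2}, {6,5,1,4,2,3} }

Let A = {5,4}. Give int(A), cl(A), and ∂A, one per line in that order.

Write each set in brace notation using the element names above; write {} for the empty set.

int(A) = {}
cl(A)  = {5,4,3}
∂A     = {5,4,3}

U open, U⊆A: {}. int(A) = ⋃ = {}
X∖A={6,1,2,3}, int(X∖A)={6,1,2}, hence cl(A)={5,4,3}
∂A: remove int from cl → {5,4,3}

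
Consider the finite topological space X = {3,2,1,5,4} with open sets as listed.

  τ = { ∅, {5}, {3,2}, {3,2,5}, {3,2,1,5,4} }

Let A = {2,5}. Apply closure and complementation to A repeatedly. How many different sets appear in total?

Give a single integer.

X∖A={3,1,4}, int(X∖A)=∅, hence cl(A)={3,2,1,5,4}
Orbit (k=closure, c=complement):
  1. A     = {2,5}
  2. kA    = {3,2,1,5,4}
  3. cA    = {3,1,4}
  4. ckA   = ∅
  5. kcA   = {3,2,1,4}
  6. ckcA  = {5}
  7. kckcA = {1,5,4}
  8. ckckcA = {3,2}
(closed under both — stop)

8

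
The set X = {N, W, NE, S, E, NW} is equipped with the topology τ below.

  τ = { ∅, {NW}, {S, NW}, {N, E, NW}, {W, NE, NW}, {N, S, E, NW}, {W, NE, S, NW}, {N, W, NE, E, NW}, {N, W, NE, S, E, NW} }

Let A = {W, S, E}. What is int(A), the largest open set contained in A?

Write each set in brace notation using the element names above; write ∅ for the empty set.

∅

opens ⊆ A: ∅; union → int = ∅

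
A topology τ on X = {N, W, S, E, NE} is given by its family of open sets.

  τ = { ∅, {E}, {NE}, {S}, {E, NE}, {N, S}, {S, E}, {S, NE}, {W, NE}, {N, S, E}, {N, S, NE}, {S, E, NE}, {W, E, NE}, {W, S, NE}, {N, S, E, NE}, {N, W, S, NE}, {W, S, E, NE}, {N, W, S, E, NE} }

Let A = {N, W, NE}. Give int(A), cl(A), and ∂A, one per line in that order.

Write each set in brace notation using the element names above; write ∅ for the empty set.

open subsets of A: ∅, {NE}, {W, NE}; so int(A) = {W, NE}
closure: X∖int(X∖A) = X∖{S, E} = {N, W, NE}
∂A = {N, W, NE} minus {W, NE} = {N}

int(A) = {W, NE}
cl(A)  = {N, W, NE}
∂A     = {N}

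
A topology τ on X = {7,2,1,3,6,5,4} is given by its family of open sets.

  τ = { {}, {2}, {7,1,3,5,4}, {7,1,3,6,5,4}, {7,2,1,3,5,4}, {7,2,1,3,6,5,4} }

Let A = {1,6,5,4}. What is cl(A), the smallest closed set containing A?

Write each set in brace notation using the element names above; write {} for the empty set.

{7,1,3,6,5,4}

complement {7,2,3}; its interior {2}; cl(A) = X∖{2} = {7,1,3,6,5,4}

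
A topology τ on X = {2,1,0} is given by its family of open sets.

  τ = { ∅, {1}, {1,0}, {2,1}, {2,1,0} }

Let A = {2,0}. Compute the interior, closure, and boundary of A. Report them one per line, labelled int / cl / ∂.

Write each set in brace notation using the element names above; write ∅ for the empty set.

int(A) = ∅
cl(A)  = {2,0}
∂A     = {2,0}

U open, U⊆A: ∅. int(A) = ⋃ = ∅
X∖A={1}, int(X∖A)={1}, hence cl(A)={2,0}
∂A: remove int from cl → {2,0}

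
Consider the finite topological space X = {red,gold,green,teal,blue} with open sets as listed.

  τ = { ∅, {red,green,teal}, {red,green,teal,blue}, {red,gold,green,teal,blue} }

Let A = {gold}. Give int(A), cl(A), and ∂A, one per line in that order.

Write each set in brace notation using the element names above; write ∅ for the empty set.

int(A) = ∅
cl(A)  = {gold}
∂A     = {gold}

U open, U⊆A: ∅. int(A) = ⋃ = ∅
X∖A={red,green,teal,blue}, int(X∖A)={red,green,teal,blue}, hence cl(A)={gold}
∂A: remove int from cl → {gold}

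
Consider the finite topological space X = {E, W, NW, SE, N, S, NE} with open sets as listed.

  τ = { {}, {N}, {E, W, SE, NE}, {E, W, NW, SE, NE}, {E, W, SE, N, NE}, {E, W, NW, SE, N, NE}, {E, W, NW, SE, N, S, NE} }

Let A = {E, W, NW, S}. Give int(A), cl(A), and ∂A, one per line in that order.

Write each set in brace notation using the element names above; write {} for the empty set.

int(A) = {}
cl(A)  = {E, W, NW, SE, S, NE}
∂A     = {E, W, NW, SE, S, NE}

open subsets of A: {}; so int(A) = {}
closure: X∖int(X∖A) = X∖{N} = {E, W, NW, SE, S, NE}
∂A = {E, W, NW, SE, S, NE} minus {} = {E, W, NW, SE, S, NE}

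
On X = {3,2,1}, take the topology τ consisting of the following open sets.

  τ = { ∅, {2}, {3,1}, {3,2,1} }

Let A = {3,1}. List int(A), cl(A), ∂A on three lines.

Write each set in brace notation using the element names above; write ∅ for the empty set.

int(A) = {3,1}
cl(A)  = {3,1}
∂A     = ∅

U open, U⊆A: ∅, {3,1}. int(A) = ⋃ = {3,1}
X∖A={2}, int(X∖A)={2}, hence cl(A)={3,1}
∂A: remove int from cl → ∅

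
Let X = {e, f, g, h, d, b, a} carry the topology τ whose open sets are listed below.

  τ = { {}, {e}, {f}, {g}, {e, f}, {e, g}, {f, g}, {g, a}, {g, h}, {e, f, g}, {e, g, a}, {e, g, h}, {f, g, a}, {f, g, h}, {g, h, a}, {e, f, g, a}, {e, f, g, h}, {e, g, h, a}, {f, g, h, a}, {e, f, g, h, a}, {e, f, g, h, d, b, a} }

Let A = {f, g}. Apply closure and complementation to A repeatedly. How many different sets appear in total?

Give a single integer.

closure: X∖int(X∖A) = X∖{e} = {f, g, h, d, b, a}
Let k=closure and c=complement:
  1. A     = {f, g}
  2. kA    = {f, g, h, d, b, a}
  3. cA    = {e, h, d, b, a}
  4. ckA   = {e}
  5. kckA  = {e, d, b}
  6. ckckA = {f, g, h, a}
— saturated at 6

6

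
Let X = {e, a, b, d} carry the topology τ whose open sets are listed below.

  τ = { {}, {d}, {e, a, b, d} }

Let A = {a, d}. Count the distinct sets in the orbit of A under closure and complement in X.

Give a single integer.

closure: X∖int(X∖A) = X∖{} = {e, a, b, d}
Let k=closure and c=complement:
  1. A     = {a, d}
  2. kA    = {e, a, b, d}
  3. cA    = {e, b}
  4. ckA   = {}
  5. kcA   = {e, a, b}
  6. ckcA  = {d}
— saturated at 6

6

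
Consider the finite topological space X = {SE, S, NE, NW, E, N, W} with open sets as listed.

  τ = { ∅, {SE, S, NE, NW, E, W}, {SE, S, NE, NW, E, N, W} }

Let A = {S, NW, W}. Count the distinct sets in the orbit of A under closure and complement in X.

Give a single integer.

cl via duality: int({SE, NE, E, N}) = ∅, so X∖∅ = {SE, S, NE, NW, E, N, W}
Write k for closure, c for complement:
  1. A     = {S, NW, W}
  2. kA    = {SE, S, NE, NW, E, N, W}
  3. cA    = {SE, NE, E, N}
  4. ckA   = ∅
applying k or c yields no new set

4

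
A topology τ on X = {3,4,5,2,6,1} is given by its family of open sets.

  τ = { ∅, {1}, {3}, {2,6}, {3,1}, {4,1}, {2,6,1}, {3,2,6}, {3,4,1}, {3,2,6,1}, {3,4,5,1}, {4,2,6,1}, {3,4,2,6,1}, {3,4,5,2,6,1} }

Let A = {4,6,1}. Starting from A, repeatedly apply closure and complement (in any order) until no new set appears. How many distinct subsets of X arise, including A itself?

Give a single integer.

10

complement {3,5,2}; its interior {3}; cl(A) = X∖{3} = {4,5,2,6,1}
With k = closure, c = complement:
  1. A     = {4,6,1}
  2. kA    = {4,5,2,6,1}
  3. cA    = {3,5,2}
  4. ckA   = {3}
  5. kcA   = {3,5,2,6}
  6. kckA  = {3,5}
  7. ckcA  = {4,1}
  8. ckckA = {4,2,6,1}
  9. kckcA = {4,5,1}
  10. ckckcA = {3,2,6}
k, c of each give nothing new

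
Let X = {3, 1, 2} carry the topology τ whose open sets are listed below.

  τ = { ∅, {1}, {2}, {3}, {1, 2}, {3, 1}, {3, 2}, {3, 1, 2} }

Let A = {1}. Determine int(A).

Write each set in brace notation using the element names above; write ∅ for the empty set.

U open, U⊆A: ∅, {1}. int(A) = ⋃ = {1}

{1}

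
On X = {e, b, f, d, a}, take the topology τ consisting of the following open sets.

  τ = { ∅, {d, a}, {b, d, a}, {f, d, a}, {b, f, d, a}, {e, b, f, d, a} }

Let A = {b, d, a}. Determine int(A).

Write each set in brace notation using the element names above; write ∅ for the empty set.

{b, d, a}

interior: largest open inside A is {b, d, a} (from ∅, {d, a}, {b, d, a})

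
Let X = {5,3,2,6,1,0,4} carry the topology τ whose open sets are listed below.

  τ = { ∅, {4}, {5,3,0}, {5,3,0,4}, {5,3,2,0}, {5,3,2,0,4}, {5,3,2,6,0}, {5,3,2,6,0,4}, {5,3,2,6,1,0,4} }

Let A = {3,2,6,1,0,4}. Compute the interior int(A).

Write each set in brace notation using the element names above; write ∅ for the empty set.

{4}

open subsets of A: ∅, {4}; so int(A) = {4}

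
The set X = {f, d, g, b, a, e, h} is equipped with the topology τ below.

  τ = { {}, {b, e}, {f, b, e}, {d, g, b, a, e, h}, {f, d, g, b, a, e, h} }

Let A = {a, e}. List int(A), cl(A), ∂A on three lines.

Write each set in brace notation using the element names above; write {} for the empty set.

int(A) = {}
cl(A)  = {f, d, g, b, a, e, h}
∂A     = {f, d, g, b, a, e, h}

opens ⊆ A: {}; union → int = {}
complement {f, d, g, b, h}; its interior {}; cl(A) = X∖{} = {f, d, g, b, a, e, h}
boundary = {f, d, g, b, a, e, h} ∖ {} = {f, d, g, b, a, e, h}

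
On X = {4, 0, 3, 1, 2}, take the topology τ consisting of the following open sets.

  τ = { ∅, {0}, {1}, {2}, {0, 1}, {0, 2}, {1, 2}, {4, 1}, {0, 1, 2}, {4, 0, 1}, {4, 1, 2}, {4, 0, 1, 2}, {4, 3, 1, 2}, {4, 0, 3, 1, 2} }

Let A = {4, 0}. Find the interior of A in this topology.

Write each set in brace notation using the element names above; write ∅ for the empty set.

{0}

opens ⊆ A: ∅, {0}; union → int = {0}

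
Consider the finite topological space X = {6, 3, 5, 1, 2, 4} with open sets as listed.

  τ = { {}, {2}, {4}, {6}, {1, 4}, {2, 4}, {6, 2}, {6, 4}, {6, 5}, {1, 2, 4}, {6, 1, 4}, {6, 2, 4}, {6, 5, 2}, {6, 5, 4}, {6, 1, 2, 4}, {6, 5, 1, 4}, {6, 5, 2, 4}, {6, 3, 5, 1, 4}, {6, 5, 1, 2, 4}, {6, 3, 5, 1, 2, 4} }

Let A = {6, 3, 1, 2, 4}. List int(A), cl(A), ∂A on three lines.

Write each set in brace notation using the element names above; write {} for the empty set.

U open, U⊆A: {}, {6}, {4}, {2}, {6, 2}, {2, 4}, {1, 4}, {6, 4}, {1, 2, 4}, {6, 2, 4}, {6, 1, 4}, {6, 1, 2, 4}. int(A) = ⋃ = {6, 1, 2, 4}
X∖A={5}, int(X∖A)={}, hence cl(A)={6, 3, 5, 1, 2, 4}
∂A: remove int from cl → {3, 5}

int(A) = {6, 1, 2, 4}
cl(A)  = {6, 3, 5, 1, 2, 4}
∂A     = {3, 5}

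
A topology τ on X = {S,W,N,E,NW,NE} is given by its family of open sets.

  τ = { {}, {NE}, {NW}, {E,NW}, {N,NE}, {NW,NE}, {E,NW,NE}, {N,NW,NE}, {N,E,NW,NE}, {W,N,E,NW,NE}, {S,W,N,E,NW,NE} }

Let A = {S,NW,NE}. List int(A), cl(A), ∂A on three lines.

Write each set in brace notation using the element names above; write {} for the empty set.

int(A) = {NW,NE}
cl(A)  = {S,W,N,E,NW,NE}
∂A     = {S,W,N,E}

opens ⊆ A: {}, {NW}, {NE}, {NW,NE}; union → int = {NW,NE}
complement {W,N,E}; its interior {}; cl(A) = X∖{} = {S,W,N,E,NW,NE}
boundary = {S,W,N,E,NW,NE} ∖ {NW,NE} = {S,W,N,E}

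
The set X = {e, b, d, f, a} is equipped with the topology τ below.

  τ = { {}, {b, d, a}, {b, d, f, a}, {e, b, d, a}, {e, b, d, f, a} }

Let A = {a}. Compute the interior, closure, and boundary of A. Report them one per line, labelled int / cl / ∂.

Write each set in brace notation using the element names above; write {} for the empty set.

int(A) = {}
cl(A)  = {e, b, d, f, a}
∂A     = {e, b, d, f, a}

opens ⊆ A: {}; union → int = {}
complement {e, b, d, f}; its interior {}; cl(A) = X∖{} = {e, b, d, f, a}
boundary = {e, b, d, f, a} ∖ {} = {e, b, d, f, a}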